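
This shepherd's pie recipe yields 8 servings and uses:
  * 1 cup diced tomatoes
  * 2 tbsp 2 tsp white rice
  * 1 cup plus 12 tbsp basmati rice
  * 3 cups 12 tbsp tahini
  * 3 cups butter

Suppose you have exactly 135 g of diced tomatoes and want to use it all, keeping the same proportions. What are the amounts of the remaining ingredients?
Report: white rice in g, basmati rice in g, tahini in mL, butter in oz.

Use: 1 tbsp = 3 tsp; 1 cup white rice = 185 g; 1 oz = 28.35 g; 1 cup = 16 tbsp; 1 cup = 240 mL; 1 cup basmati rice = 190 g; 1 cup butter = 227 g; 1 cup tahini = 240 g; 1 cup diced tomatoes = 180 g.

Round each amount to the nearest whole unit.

The original recipe has 180 g of diced tomatoes, so the scaling factor is 135 ÷ 180 = 3/4 = 0.75.
white rice: (2 tbsp + 2 tsp = 8/3 tbsp) × 3/4 ÷ 16 tbsp/cup × 185 g/cup ≈ 23 g
basmati rice: (1 cup + 12 tbsp = 1.75 cup) × 3/4 × 190 g/cup ≈ 249 g
tahini: (3 cup + 12 tbsp = 3.75 cup) × 3/4 × 240 mL/cup = 675 mL
butter: 3 cup × 3/4 × 227 g/cup ÷ 28.35 g/oz ≈ 18 oz

white rice: 23 g; basmati rice: 249 g; tahini: 675 mL; butter: 18 oz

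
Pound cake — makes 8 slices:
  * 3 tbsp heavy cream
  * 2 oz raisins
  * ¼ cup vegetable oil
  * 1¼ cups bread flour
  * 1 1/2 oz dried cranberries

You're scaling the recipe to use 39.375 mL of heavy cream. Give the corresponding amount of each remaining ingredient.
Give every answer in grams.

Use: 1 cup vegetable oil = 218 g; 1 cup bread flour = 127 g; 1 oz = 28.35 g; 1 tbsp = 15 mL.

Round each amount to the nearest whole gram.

The original recipe has 45 mL of heavy cream, so the scaling factor is 39.375 ÷ 45 = 7/8 = 0.875.
raisins: 2 oz × 7/8 × 28.35 g/oz ≈ 50 g
vegetable oil: 0.25 cup × 7/8 × 218 g/cup ≈ 48 g
bread flour: 1.25 cup × 7/8 × 127 g/cup ≈ 139 g
dried cranberries: 1.5 oz × 7/8 × 28.35 g/oz ≈ 37 g

raisins: 50 g; vegetable oil: 48 g; bread flour: 139 g; dried cranberries: 37 g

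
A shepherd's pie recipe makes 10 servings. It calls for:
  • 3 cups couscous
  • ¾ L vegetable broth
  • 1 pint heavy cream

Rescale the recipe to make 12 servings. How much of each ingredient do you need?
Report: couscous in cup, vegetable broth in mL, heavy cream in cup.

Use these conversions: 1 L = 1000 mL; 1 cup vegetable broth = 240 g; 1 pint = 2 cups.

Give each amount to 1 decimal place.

Scaling factor: 12/10 = 6/5 = 1.2.
couscous: 3 cup × 6/5 = 3.6 cup
vegetable broth: 0.75 L × 6/5 × 1000 mL/L = 900.0 mL
heavy cream: 1 pint × 6/5 × 2 cup/pint = 2.4 cup

couscous: 3.6 cup; vegetable broth: 900.0 mL; heavy cream: 2.4 cup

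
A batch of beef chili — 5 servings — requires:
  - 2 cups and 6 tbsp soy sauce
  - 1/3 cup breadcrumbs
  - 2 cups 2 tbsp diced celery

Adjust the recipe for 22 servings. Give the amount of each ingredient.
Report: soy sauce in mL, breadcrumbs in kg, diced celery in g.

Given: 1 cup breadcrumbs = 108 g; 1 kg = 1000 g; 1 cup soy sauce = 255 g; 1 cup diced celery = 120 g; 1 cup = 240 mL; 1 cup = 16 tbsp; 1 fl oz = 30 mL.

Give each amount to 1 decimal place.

soy sauce: 2508.0 mL; breadcrumbs: 0.2 kg; diced celery: 1122.0 g

Scaling factor: 22/5 = 4.4.
soy sauce: (2 cup + 6 tbsp = 2.375 cup) × 22/5 × 240 mL/cup = 2508.0 mL
breadcrumbs: 1/3 cup × 22/5 × 108 g/cup ÷ 1000 g/kg ≈ 0.2 kg
diced celery: (2 cup + 2 tbsp = 2.125 cup) × 22/5 × 120 g/cup = 1122.0 g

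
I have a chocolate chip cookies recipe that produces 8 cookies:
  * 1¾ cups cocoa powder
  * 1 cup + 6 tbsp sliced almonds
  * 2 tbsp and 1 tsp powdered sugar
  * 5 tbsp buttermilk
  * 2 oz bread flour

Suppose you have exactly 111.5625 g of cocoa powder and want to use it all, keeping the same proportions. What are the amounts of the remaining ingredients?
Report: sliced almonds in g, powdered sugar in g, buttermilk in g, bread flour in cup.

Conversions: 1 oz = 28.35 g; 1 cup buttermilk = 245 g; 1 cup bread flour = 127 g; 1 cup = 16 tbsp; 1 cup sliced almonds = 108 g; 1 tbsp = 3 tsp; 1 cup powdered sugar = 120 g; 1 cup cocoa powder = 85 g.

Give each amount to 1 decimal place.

The original recipe has 148.75 g of cocoa powder, so the scaling factor is 111.5625 ÷ 148.75 = 3/4 = 0.75.
sliced almonds: (1 cup + 6 tbsp = 1.375 cup) × 3/4 × 108 g/cup ≈ 111.4 g
powdered sugar: (2 tbsp + 1 tsp = 7/3 tbsp) × 3/4 ÷ 16 tbsp/cup × 120 g/cup ≈ 13.1 g
buttermilk: 5 tbsp × 3/4 ÷ 16 tbsp/cup × 245 g/cup ≈ 57.4 g
bread flour: 2 oz × 3/4 × 28.35 g/oz ÷ 127 g/cup ≈ 0.3 cup

sliced almonds: 111.4 g; powdered sugar: 13.1 g; buttermilk: 57.4 g; bread flour: 0.3 cup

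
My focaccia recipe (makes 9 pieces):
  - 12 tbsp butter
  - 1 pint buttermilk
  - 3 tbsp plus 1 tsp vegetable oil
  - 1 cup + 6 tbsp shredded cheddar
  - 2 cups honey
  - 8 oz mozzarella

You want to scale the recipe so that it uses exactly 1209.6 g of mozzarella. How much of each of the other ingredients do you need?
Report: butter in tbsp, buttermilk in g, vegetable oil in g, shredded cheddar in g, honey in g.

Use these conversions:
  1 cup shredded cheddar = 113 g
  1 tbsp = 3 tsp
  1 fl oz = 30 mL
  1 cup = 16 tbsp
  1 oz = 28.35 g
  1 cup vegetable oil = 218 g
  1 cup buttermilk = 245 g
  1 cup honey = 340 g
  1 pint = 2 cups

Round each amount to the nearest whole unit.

butter: 64 tbsp; buttermilk: 2613 g; vegetable oil: 242 g; shredded cheddar: 829 g; honey: 3627 g

The original recipe has 226.8 g of mozzarella, so the scaling factor is 1209.6 ÷ 226.8 = 16/3.
butter: 12 tbsp × 16/3 = 64 tbsp
buttermilk: 1 pint × 16/3 × 2 cup/pint × 245 g/cup ≈ 2613 g
vegetable oil: (3 tbsp + 1 tsp = 10/3 tbsp) × 16/3 ÷ 16 tbsp/cup × 218 g/cup ≈ 242 g
shredded cheddar: (1 cup + 6 tbsp = 1.375 cup) × 16/3 × 113 g/cup ≈ 829 g
honey: 2 cup × 16/3 × 340 g/cup ≈ 3627 g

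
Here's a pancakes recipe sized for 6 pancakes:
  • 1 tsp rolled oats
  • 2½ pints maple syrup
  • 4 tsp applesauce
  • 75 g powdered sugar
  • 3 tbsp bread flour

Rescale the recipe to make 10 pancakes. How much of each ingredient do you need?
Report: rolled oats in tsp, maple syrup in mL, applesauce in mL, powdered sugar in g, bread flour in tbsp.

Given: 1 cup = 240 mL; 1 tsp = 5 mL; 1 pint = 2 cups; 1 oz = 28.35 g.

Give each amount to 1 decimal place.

rolled oats: 1.7 tsp; maple syrup: 2000.0 mL; applesauce: 33.3 mL; powdered sugar: 125.0 g; bread flour: 5.0 tbsp

Scaling factor: 10/6 = 5/3.
rolled oats: 1 tsp × 5/3 ≈ 1.7 tsp
maple syrup: 2.5 pint × 5/3 × 2 cup/pint × 240 mL/cup = 2000.0 mL
applesauce: 4 tsp × 5/3 × 5 mL/tsp ≈ 33.3 mL
powdered sugar: 75 g × 5/3 = 125.0 g
bread flour: 3 tbsp × 5/3 = 5.0 tbsp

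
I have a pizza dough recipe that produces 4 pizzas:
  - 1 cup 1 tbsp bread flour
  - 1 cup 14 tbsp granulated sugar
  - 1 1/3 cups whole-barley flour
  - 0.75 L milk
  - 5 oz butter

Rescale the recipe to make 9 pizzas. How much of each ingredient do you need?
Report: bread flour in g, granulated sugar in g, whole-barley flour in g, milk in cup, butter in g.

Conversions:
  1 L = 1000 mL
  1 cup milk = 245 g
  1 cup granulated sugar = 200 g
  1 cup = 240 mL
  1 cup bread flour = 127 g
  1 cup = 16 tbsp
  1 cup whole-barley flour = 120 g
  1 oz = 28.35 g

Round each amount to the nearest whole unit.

Scaling factor: 9/4 = 2.25.
bread flour: (1 cup + 1 tbsp = 1.0625 cup) × 9/4 × 127 g/cup ≈ 304 g
granulated sugar: (1 cup + 14 tbsp = 1.875 cup) × 9/4 × 200 g/cup ≈ 844 g
whole-barley flour: 4/3 cup × 9/4 × 120 g/cup = 360 g
milk: 0.75 L × 9/4 × 1000 mL/L ÷ 240 mL/cup ≈ 7 cup
butter: 5 oz × 9/4 × 28.35 g/oz ≈ 319 g

bread flour: 304 g; granulated sugar: 844 g; whole-barley flour: 360 g; milk: 7 cup; butter: 319 g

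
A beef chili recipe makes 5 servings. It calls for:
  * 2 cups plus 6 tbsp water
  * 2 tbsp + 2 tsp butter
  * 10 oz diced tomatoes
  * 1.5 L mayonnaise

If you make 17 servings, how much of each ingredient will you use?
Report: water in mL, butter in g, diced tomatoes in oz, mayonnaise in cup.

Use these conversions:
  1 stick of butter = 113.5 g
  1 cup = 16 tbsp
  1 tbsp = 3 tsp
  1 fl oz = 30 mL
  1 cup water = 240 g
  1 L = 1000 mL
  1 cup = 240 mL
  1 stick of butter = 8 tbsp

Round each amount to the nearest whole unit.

Scaling factor: 17/5 = 3.4.
water: (2 cup + 6 tbsp = 2.375 cup) × 17/5 × 240 mL/cup = 1938 mL
butter: (2 tbsp + 2 tsp = 8/3 tbsp) × 17/5 ÷ 8 tbsp/stick × 113.5 g/stick ≈ 129 g
diced tomatoes: 10 oz × 17/5 = 34 oz
mayonnaise: 1.5 L × 17/5 × 1000 mL/L ÷ 240 mL/cup ≈ 21 cup

water: 1938 mL; butter: 129 g; diced tomatoes: 34 oz; mayonnaise: 21 cup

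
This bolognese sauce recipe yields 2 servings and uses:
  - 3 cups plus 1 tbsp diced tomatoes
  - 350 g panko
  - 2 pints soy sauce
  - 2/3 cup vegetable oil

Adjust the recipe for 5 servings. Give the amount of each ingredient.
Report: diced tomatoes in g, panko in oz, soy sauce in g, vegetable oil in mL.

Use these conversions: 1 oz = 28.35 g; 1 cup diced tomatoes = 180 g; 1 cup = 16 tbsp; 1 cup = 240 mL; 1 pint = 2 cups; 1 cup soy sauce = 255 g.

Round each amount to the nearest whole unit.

Scaling factor: 5/2 = 2.5.
diced tomatoes: (3 cup + 1 tbsp = 3.0625 cup) × 5/2 × 180 g/cup ≈ 1378 g
panko: 350 g × 5/2 ÷ 28.35 g/oz ≈ 31 oz
soy sauce: 2 pint × 5/2 × 2 cup/pint × 255 g/cup = 2550 g
vegetable oil: 2/3 cup × 5/2 × 240 mL/cup = 400 mL

diced tomatoes: 1378 g; panko: 31 oz; soy sauce: 2550 g; vegetable oil: 400 mL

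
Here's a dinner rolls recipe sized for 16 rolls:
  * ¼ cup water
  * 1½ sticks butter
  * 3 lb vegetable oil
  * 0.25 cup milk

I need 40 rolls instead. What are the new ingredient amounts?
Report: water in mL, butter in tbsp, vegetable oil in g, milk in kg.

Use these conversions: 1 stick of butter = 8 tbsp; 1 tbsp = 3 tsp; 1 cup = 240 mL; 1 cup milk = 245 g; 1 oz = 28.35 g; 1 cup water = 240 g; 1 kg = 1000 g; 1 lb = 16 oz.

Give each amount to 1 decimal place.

water: 150.0 mL; butter: 30.0 tbsp; vegetable oil: 3402.0 g; milk: 0.2 kg

Scaling factor: 40/16 = 5/2 = 2.5.
water: 0.25 cup × 5/2 × 240 mL/cup = 150.0 mL
butter: 1.5 stick × 5/2 × 8 tbsp/stick = 30.0 tbsp
vegetable oil: 3 lb × 5/2 × 16 oz/lb × 28.35 g/oz = 3402.0 g
milk: 0.25 cup × 5/2 × 245 g/cup ÷ 1000 g/kg ≈ 0.2 kg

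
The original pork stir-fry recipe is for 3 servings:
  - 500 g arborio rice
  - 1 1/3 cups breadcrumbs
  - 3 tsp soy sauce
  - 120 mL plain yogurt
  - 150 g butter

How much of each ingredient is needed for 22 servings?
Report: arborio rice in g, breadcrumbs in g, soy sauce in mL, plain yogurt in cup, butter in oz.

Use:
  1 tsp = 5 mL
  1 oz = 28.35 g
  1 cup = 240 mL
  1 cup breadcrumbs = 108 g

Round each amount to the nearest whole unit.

arborio rice: 3667 g; breadcrumbs: 1056 g; soy sauce: 110 mL; plain yogurt: 4 cup; butter: 39 oz

Scaling factor: 22/3.
arborio rice: 500 g × 22/3 ≈ 3667 g
breadcrumbs: 4/3 cup × 22/3 × 108 g/cup = 1056 g
soy sauce: 3 tsp × 22/3 × 5 mL/tsp = 110 mL
plain yogurt: 120 mL × 22/3 ÷ 240 mL/cup ≈ 4 cup
butter: 150 g × 22/3 ÷ 28.35 g/oz ≈ 39 oz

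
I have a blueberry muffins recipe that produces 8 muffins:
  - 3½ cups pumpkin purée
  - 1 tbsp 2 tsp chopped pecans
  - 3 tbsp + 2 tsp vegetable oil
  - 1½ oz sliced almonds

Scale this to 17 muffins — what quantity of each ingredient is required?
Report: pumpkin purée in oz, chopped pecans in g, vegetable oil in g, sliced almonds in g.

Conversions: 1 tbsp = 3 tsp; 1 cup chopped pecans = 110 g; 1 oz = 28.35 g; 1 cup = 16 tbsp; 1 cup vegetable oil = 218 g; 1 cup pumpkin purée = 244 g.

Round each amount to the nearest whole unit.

Scaling factor: 17/8 = 2.125.
pumpkin purée: 3.5 cup × 17/8 × 244 g/cup ÷ 28.35 g/oz ≈ 64 oz
chopped pecans: (1 tbsp + 2 tsp = 5/3 tbsp) × 17/8 ÷ 16 tbsp/cup × 110 g/cup ≈ 24 g
vegetable oil: (3 tbsp + 2 tsp = 11/3 tbsp) × 17/8 ÷ 16 tbsp/cup × 218 g/cup ≈ 106 g
sliced almonds: 1.5 oz × 17/8 × 28.35 g/oz ≈ 90 g

pumpkin purée: 64 oz; chopped pecans: 24 g; vegetable oil: 106 g; sliced almonds: 90 g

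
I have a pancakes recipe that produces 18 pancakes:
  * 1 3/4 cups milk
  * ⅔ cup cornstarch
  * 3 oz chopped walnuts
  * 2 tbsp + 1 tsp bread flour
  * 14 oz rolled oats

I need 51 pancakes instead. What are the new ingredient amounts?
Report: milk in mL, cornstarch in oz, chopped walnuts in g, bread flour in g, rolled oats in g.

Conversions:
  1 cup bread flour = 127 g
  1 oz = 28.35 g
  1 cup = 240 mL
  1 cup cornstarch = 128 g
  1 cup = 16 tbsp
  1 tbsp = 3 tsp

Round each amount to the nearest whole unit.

Scaling factor: 51/18 = 17/6.
milk: 1.75 cup × 17/6 × 240 mL/cup = 1190 mL
cornstarch: 2/3 cup × 17/6 × 128 g/cup ÷ 28.35 g/oz ≈ 9 oz
chopped walnuts: 3 oz × 17/6 × 28.35 g/oz ≈ 241 g
bread flour: (2 tbsp + 1 tsp = 7/3 tbsp) × 17/6 ÷ 16 tbsp/cup × 127 g/cup ≈ 52 g
rolled oats: 14 oz × 17/6 × 28.35 g/oz ≈ 1125 g

milk: 1190 mL; cornstarch: 9 oz; chopped walnuts: 241 g; bread flour: 52 g; rolled oats: 1125 g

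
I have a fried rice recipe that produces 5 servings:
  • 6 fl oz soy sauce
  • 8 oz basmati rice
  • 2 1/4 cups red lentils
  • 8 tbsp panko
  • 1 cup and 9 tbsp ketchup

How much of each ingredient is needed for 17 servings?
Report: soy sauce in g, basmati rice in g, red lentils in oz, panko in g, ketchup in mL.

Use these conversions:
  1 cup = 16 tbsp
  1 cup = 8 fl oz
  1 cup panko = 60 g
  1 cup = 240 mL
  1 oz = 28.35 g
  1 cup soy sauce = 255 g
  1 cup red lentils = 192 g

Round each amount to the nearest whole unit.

Scaling factor: 17/5 = 3.4.
soy sauce: 6 fl oz × 17/5 ÷ 8 fl oz/cup × 255 g/cup ≈ 650 g
basmati rice: 8 oz × 17/5 × 28.35 g/oz ≈ 771 g
red lentils: 2.25 cup × 17/5 × 192 g/cup ÷ 28.35 g/oz ≈ 52 oz
panko: 8 tbsp × 17/5 ÷ 16 tbsp/cup × 60 g/cup = 102 g
ketchup: (1 cup + 9 tbsp = 1.5625 cup) × 17/5 × 240 mL/cup = 1275 mL

soy sauce: 650 g; basmati rice: 771 g; red lentils: 52 oz; panko: 102 g; ketchup: 1275 mL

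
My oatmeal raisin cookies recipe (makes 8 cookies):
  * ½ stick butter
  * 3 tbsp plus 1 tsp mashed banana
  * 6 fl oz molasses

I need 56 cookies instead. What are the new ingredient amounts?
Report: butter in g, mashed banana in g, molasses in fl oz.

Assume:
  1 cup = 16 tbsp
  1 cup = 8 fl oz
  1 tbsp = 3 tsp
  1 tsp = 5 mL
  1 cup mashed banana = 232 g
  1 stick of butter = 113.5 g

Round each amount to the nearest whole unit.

butter: 397 g; mashed banana: 338 g; molasses: 42 fl oz

Scaling factor: 56/8 = 7.
butter: 0.5 stick × 7 × 113.5 g/stick ≈ 397 g
mashed banana: (3 tbsp + 1 tsp = 10/3 tbsp) × 7 ÷ 16 tbsp/cup × 232 g/cup ≈ 338 g
molasses: 6 fl oz × 7 = 42 fl oz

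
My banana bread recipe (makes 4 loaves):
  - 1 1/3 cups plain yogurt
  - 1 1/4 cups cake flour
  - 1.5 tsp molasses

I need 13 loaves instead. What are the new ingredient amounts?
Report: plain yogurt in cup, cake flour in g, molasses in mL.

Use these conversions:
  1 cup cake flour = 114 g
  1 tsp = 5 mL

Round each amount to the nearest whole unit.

plain yogurt: 4 cup; cake flour: 463 g; molasses: 24 mL

Scaling factor: 13/4 = 3.25.
plain yogurt: 4/3 cup × 13/4 ≈ 4 cup
cake flour: 1.25 cup × 13/4 × 114 g/cup ≈ 463 g
molasses: 1.5 tsp × 13/4 × 5 mL/tsp ≈ 24 mL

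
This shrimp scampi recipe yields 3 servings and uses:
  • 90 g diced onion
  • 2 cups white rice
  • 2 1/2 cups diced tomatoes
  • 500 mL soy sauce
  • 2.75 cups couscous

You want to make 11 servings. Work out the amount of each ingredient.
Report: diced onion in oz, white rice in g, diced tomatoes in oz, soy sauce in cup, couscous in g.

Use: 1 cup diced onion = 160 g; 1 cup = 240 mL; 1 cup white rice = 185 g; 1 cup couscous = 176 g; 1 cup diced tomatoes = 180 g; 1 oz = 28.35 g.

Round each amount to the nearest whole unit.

Scaling factor: 11/3.
diced onion: 90 g × 11/3 ÷ 28.35 g/oz ≈ 12 oz
white rice: 2 cup × 11/3 × 185 g/cup ≈ 1357 g
diced tomatoes: 2.5 cup × 11/3 × 180 g/cup ÷ 28.35 g/oz ≈ 58 oz
soy sauce: 500 mL × 11/3 ÷ 240 mL/cup ≈ 8 cup
couscous: 2.75 cup × 11/3 × 176 g/cup ≈ 1775 g

diced onion: 12 oz; white rice: 1357 g; diced tomatoes: 58 oz; soy sauce: 8 cup; couscous: 1775 g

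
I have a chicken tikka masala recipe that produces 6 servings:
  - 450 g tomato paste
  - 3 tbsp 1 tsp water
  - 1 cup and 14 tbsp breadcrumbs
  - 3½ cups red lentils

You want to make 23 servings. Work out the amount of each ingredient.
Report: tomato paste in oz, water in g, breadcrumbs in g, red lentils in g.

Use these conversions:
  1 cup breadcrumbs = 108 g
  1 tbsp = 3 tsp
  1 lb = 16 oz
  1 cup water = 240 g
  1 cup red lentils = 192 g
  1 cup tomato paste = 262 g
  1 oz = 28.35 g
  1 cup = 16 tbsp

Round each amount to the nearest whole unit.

tomato paste: 61 oz; water: 192 g; breadcrumbs: 776 g; red lentils: 2576 g

Scaling factor: 23/6.
tomato paste: 450 g × 23/6 ÷ 28.35 g/oz ≈ 61 oz
water: (3 tbsp + 1 tsp = 10/3 tbsp) × 23/6 ÷ 16 tbsp/cup × 240 g/cup ≈ 192 g
breadcrumbs: (1 cup + 14 tbsp = 1.875 cup) × 23/6 × 108 g/cup ≈ 776 g
red lentils: 3.5 cup × 23/6 × 192 g/cup = 2576 g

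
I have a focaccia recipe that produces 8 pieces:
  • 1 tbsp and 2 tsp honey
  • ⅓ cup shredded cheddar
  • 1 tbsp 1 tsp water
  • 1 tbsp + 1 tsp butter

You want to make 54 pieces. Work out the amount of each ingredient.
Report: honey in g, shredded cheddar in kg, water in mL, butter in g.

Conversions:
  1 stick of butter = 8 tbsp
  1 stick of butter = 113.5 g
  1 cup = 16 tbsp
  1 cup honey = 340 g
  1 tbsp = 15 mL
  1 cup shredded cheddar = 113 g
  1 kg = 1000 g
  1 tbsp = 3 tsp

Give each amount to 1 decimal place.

honey: 239.1 g; shredded cheddar: 0.3 kg; water: 135.0 mL; butter: 127.7 g

Scaling factor: 54/8 = 27/4 = 6.75.
honey: (1 tbsp + 2 tsp = 5/3 tbsp) × 27/4 ÷ 16 tbsp/cup × 340 g/cup ≈ 239.1 g
shredded cheddar: 1/3 cup × 27/4 × 113 g/cup ÷ 1000 g/kg ≈ 0.3 kg
water: (1 tbsp + 1 tsp = 4/3 tbsp) × 27/4 × 15 mL/tbsp = 135.0 mL
butter: (1 tbsp + 1 tsp = 4/3 tbsp) × 27/4 ÷ 8 tbsp/stick × 113.5 g/stick ≈ 127.7 g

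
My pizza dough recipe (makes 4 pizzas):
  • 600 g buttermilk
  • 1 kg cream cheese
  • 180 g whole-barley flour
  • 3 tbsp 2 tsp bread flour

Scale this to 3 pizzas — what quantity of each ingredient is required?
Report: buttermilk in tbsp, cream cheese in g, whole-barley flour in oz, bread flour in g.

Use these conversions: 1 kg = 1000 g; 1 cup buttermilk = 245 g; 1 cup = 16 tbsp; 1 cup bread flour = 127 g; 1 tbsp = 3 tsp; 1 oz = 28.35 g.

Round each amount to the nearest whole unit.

buttermilk: 29 tbsp; cream cheese: 750 g; whole-barley flour: 5 oz; bread flour: 22 g

Scaling factor: 3/4 = 0.75.
buttermilk: 600 g × 3/4 ÷ 245 g/cup × 16 tbsp/cup ≈ 29 tbsp
cream cheese: 1 kg × 3/4 × 1000 g/kg = 750 g
whole-barley flour: 180 g × 3/4 ÷ 28.35 g/oz ≈ 5 oz
bread flour: (3 tbsp + 2 tsp = 11/3 tbsp) × 3/4 ÷ 16 tbsp/cup × 127 g/cup ≈ 22 g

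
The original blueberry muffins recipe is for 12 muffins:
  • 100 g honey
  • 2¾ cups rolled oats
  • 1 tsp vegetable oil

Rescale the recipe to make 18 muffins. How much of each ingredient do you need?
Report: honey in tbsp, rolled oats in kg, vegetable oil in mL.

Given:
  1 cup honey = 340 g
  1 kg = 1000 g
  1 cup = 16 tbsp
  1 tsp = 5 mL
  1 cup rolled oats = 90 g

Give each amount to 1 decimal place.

honey: 7.1 tbsp; rolled oats: 0.4 kg; vegetable oil: 7.5 mL

Scaling factor: 18/12 = 3/2 = 1.5.
honey: 100 g × 3/2 ÷ 340 g/cup × 16 tbsp/cup ≈ 7.1 tbsp
rolled oats: 2.75 cup × 3/2 × 90 g/cup ÷ 1000 g/kg ≈ 0.4 kg
vegetable oil: 1 tsp × 3/2 × 5 mL/tsp = 7.5 mL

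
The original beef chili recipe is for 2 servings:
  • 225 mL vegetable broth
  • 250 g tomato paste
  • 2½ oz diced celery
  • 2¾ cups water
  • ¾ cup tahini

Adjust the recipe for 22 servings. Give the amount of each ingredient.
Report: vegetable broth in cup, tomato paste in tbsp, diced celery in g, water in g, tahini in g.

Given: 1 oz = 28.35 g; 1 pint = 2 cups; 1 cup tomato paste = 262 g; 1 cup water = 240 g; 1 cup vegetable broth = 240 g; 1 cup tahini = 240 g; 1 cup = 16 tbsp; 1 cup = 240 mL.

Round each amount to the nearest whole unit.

Scaling factor: 22/2 = 11.
vegetable broth: 225 mL × 11 ÷ 240 mL/cup ≈ 10 cup
tomato paste: 250 g × 11 ÷ 262 g/cup × 16 tbsp/cup ≈ 168 tbsp
diced celery: 2.5 oz × 11 × 28.35 g/oz ≈ 780 g
water: 2.75 cup × 11 × 240 g/cup = 7260 g
tahini: 0.75 cup × 11 × 240 g/cup = 1980 g

vegetable broth: 10 cup; tomato paste: 168 tbsp; diced celery: 780 g; water: 7260 g; tahini: 1980 g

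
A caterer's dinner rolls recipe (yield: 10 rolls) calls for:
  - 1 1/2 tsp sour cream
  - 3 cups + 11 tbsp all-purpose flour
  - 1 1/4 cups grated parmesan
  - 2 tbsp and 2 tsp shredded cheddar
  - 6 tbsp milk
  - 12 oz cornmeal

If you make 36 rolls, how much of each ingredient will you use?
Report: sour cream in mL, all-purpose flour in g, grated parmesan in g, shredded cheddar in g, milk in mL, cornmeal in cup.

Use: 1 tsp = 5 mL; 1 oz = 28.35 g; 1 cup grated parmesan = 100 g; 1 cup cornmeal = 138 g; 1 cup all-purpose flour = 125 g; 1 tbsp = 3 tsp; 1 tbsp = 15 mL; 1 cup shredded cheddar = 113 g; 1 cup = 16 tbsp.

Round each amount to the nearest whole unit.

sour cream: 27 mL; all-purpose flour: 1659 g; grated parmesan: 450 g; shredded cheddar: 68 g; milk: 324 mL; cornmeal: 9 cup

Scaling factor: 36/10 = 18/5 = 3.6.
sour cream: 1.5 tsp × 18/5 × 5 mL/tsp = 27 mL
all-purpose flour: (3 cup + 11 tbsp = 3.6875 cup) × 18/5 × 125 g/cup ≈ 1659 g
grated parmesan: 1.25 cup × 18/5 × 100 g/cup = 450 g
shredded cheddar: (2 tbsp + 2 tsp = 8/3 tbsp) × 18/5 ÷ 16 tbsp/cup × 113 g/cup ≈ 68 g
milk: 6 tbsp × 18/5 × 15 mL/tbsp = 324 mL
cornmeal: 12 oz × 18/5 × 28.35 g/oz ÷ 138 g/cup ≈ 9 cup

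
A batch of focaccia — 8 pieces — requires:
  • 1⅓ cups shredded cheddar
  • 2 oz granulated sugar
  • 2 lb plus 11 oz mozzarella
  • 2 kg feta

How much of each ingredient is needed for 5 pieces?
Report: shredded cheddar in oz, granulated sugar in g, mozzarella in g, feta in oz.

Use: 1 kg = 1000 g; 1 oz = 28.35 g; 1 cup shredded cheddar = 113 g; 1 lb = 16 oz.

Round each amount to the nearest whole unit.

Scaling factor: 5/8 = 0.625.
shredded cheddar: 4/3 cup × 5/8 × 113 g/cup ÷ 28.35 g/oz ≈ 3 oz
granulated sugar: 2 oz × 5/8 × 28.35 g/oz ≈ 35 g
mozzarella: (2 lb + 11 oz = 2.6875 lb) × 5/8 × 16 oz/lb × 28.35 g/oz ≈ 762 g
feta: 2 kg × 5/8 × 1000 g/kg ÷ 28.35 g/oz ≈ 44 oz

shredded cheddar: 3 oz; granulated sugar: 35 g; mozzarella: 762 g; feta: 44 oz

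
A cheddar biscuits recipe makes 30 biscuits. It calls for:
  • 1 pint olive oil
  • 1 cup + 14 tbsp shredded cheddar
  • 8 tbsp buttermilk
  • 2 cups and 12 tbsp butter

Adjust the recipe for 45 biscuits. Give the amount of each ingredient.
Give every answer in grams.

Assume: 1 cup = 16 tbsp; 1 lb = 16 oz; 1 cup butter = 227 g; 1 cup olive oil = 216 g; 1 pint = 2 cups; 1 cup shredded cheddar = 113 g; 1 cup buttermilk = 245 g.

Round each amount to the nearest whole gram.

Scaling factor: 45/30 = 3/2 = 1.5.
olive oil: 1 pint × 3/2 × 2 cup/pint × 216 g/cup = 648 g
shredded cheddar: (1 cup + 14 tbsp = 1.875 cup) × 3/2 × 113 g/cup ≈ 318 g
buttermilk: 8 tbsp × 3/2 ÷ 16 tbsp/cup × 245 g/cup ≈ 184 g
butter: (2 cup + 12 tbsp = 2.75 cup) × 3/2 × 227 g/cup ≈ 936 g

olive oil: 648 g; shredded cheddar: 318 g; buttermilk: 184 g; butter: 936 g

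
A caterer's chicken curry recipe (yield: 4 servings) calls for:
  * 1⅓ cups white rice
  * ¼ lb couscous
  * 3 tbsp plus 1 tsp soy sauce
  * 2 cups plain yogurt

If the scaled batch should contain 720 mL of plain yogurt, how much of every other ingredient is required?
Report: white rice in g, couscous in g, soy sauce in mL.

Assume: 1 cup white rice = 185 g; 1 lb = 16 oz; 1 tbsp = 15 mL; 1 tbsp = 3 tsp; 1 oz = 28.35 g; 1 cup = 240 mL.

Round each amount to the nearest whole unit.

The original recipe has 480 mL of plain yogurt, so the scaling factor is 720 ÷ 480 = 3/2 = 1.5.
white rice: 4/3 cup × 3/2 × 185 g/cup = 370 g
couscous: 0.25 lb × 3/2 × 16 oz/lb × 28.35 g/oz ≈ 170 g
soy sauce: (3 tbsp + 1 tsp = 10/3 tbsp) × 3/2 × 15 mL/tbsp = 75 mL

white rice: 370 g; couscous: 170 g; soy sauce: 75 mL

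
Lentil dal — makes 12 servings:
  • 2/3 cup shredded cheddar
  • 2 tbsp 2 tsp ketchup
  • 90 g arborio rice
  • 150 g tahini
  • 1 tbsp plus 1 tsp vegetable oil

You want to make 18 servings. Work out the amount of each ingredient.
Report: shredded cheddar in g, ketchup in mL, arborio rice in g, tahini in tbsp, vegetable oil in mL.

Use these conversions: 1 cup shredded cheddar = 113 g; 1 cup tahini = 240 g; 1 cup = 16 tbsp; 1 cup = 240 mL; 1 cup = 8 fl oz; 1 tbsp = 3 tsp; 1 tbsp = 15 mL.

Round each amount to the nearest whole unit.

shredded cheddar: 113 g; ketchup: 60 mL; arborio rice: 135 g; tahini: 15 tbsp; vegetable oil: 30 mL

Scaling factor: 18/12 = 3/2 = 1.5.
shredded cheddar: 2/3 cup × 3/2 × 113 g/cup = 113 g
ketchup: (2 tbsp + 2 tsp = 8/3 tbsp) × 3/2 × 15 mL/tbsp = 60 mL
arborio rice: 90 g × 3/2 = 135 g
tahini: 150 g × 3/2 ÷ 240 g/cup × 16 tbsp/cup = 15 tbsp
vegetable oil: (1 tbsp + 1 tsp = 4/3 tbsp) × 3/2 × 15 mL/tbsp = 30 mL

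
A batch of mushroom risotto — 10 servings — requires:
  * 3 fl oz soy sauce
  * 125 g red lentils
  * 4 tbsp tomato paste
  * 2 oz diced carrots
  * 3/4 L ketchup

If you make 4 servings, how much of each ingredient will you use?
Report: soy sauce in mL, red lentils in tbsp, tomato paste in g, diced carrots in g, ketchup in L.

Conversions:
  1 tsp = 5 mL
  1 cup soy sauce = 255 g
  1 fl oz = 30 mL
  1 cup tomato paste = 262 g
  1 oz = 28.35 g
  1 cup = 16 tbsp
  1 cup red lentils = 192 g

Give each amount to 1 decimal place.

soy sauce: 36.0 mL; red lentils: 4.2 tbsp; tomato paste: 26.2 g; diced carrots: 22.7 g; ketchup: 0.3 L

Scaling factor: 4/10 = 2/5 = 0.4.
soy sauce: 3 fl oz × 2/5 × 30 mL/fl oz = 36.0 mL
red lentils: 125 g × 2/5 ÷ 192 g/cup × 16 tbsp/cup ≈ 4.2 tbsp
tomato paste: 4 tbsp × 2/5 ÷ 16 tbsp/cup × 262 g/cup = 26.2 g
diced carrots: 2 oz × 2/5 × 28.35 g/oz ≈ 22.7 g
ketchup: 0.75 L × 2/5 = 0.3 L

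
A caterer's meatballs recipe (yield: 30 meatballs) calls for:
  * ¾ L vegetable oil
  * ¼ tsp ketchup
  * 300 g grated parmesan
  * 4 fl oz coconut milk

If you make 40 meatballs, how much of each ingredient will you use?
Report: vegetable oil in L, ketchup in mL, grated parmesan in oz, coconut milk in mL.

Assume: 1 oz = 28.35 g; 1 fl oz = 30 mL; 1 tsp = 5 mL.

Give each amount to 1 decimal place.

vegetable oil: 1.0 L; ketchup: 1.7 mL; grated parmesan: 14.1 oz; coconut milk: 160.0 mL

Scaling factor: 40/30 = 4/3.
vegetable oil: 0.75 L × 4/3 = 1.0 L
ketchup: 0.25 tsp × 4/3 × 5 mL/tsp ≈ 1.7 mL
grated parmesan: 300 g × 4/3 ÷ 28.35 g/oz ≈ 14.1 oz
coconut milk: 4 fl oz × 4/3 × 30 mL/fl oz = 160.0 mL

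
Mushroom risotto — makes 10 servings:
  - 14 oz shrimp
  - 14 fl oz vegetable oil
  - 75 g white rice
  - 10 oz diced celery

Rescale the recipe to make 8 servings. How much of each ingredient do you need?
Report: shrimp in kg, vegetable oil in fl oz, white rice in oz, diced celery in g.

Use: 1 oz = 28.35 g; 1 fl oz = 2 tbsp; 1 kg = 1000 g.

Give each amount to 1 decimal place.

Scaling factor: 8/10 = 4/5 = 0.8.
shrimp: 14 oz × 4/5 × 28.35 g/oz ÷ 1000 g/kg ≈ 0.3 kg
vegetable oil: 14 fl oz × 4/5 = 11.2 fl oz
white rice: 75 g × 4/5 ÷ 28.35 g/oz ≈ 2.1 oz
diced celery: 10 oz × 4/5 × 28.35 g/oz = 226.8 g

shrimp: 0.3 kg; vegetable oil: 11.2 fl oz; white rice: 2.1 oz; diced celery: 226.8 g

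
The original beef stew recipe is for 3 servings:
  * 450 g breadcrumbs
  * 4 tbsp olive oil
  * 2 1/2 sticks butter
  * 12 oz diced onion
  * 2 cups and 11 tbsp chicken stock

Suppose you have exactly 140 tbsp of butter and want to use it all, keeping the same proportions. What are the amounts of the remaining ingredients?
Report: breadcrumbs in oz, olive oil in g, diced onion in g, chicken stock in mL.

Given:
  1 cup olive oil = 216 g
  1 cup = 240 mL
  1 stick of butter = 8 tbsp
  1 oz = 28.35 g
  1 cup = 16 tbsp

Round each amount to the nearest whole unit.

The original recipe has 20 tbsp of butter, so the scaling factor is 140 ÷ 20 = 7.
breadcrumbs: 450 g × 7 ÷ 28.35 g/oz ≈ 111 oz
olive oil: 4 tbsp × 7 ÷ 16 tbsp/cup × 216 g/cup = 378 g
diced onion: 12 oz × 7 × 28.35 g/oz ≈ 2381 g
chicken stock: (2 cup + 11 tbsp = 2.6875 cup) × 7 × 240 mL/cup = 4515 mL

breadcrumbs: 111 oz; olive oil: 378 g; diced onion: 2381 g; chicken stock: 4515 mL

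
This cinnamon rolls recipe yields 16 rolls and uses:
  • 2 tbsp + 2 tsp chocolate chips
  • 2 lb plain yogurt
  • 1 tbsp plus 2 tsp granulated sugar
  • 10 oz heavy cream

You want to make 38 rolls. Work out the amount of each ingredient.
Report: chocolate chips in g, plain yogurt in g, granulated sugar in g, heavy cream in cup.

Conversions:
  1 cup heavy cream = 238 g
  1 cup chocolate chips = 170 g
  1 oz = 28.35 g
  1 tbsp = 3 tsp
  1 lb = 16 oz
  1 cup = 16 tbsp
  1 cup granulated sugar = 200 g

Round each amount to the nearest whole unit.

chocolate chips: 67 g; plain yogurt: 2155 g; granulated sugar: 49 g; heavy cream: 3 cup

Scaling factor: 38/16 = 19/8 = 2.375.
chocolate chips: (2 tbsp + 2 tsp = 8/3 tbsp) × 19/8 ÷ 16 tbsp/cup × 170 g/cup ≈ 67 g
plain yogurt: 2 lb × 19/8 × 16 oz/lb × 28.35 g/oz ≈ 2155 g
granulated sugar: (1 tbsp + 2 tsp = 5/3 tbsp) × 19/8 ÷ 16 tbsp/cup × 200 g/cup ≈ 49 g
heavy cream: 10 oz × 19/8 × 28.35 g/oz ÷ 238 g/cup ≈ 3 cup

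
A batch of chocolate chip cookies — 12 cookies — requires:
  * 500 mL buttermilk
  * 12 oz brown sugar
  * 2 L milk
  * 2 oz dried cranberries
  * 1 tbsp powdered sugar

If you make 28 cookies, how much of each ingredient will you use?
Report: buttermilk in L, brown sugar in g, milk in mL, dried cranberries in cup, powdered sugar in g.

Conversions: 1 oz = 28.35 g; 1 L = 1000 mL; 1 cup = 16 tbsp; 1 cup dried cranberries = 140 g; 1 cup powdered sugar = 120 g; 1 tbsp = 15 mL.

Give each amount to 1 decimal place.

buttermilk: 1.2 L; brown sugar: 793.8 g; milk: 4666.7 mL; dried cranberries: 0.9 cup; powdered sugar: 17.5 g

Scaling factor: 28/12 = 7/3.
buttermilk: 500 mL × 7/3 ÷ 1000 mL/L ≈ 1.2 L
brown sugar: 12 oz × 7/3 × 28.35 g/oz = 793.8 g
milk: 2 L × 7/3 × 1000 mL/L ≈ 4666.7 mL
dried cranberries: 2 oz × 7/3 × 28.35 g/oz ÷ 140 g/cup ≈ 0.9 cup
powdered sugar: 1 tbsp × 7/3 ÷ 16 tbsp/cup × 120 g/cup = 17.5 g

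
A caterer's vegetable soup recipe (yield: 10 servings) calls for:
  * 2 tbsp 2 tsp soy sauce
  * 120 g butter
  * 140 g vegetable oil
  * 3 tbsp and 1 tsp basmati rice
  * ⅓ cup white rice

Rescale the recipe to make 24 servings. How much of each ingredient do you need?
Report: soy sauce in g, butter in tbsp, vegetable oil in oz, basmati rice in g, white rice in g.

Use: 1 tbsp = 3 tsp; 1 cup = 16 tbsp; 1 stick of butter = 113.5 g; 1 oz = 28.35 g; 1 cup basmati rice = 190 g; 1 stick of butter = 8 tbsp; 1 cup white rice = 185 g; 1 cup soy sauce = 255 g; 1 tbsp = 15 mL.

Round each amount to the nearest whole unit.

soy sauce: 102 g; butter: 20 tbsp; vegetable oil: 12 oz; basmati rice: 95 g; white rice: 148 g

Scaling factor: 24/10 = 12/5 = 2.4.
soy sauce: (2 tbsp + 2 tsp = 8/3 tbsp) × 12/5 ÷ 16 tbsp/cup × 255 g/cup = 102 g
butter: 120 g × 12/5 ÷ 113.5 g/stick × 8 tbsp/stick ≈ 20 tbsp
vegetable oil: 140 g × 12/5 ÷ 28.35 g/oz ≈ 12 oz
basmati rice: (3 tbsp + 1 tsp = 10/3 tbsp) × 12/5 ÷ 16 tbsp/cup × 190 g/cup = 95 g
white rice: 1/3 cup × 12/5 × 185 g/cup = 148 g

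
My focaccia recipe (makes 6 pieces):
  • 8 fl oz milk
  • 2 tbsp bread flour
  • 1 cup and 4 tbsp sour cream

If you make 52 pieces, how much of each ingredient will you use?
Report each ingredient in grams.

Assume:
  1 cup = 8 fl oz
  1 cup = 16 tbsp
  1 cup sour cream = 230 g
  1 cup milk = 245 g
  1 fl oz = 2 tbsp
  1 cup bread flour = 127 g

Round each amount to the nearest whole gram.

Scaling factor: 52/6 = 26/3.
milk: 8 fl oz × 26/3 ÷ 8 fl oz/cup × 245 g/cup ≈ 2123 g
bread flour: 2 tbsp × 26/3 ÷ 16 tbsp/cup × 127 g/cup ≈ 138 g
sour cream: (1 cup + 4 tbsp = 1.25 cup) × 26/3 × 230 g/cup ≈ 2492 g

milk: 2123 g; bread flour: 138 g; sour cream: 2492 g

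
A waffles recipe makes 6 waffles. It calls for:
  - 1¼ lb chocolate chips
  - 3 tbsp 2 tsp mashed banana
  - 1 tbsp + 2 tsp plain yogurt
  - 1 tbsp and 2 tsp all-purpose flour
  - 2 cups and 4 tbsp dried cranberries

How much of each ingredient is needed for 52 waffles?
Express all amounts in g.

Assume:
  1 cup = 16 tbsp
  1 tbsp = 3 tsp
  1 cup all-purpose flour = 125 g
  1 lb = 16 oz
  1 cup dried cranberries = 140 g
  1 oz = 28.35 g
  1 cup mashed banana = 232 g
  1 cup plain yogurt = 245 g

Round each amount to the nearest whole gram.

chocolate chips: 4914 g; mashed banana: 461 g; plain yogurt: 221 g; all-purpose flour: 113 g; dried cranberries: 2730 g

Scaling factor: 52/6 = 26/3.
chocolate chips: 1.25 lb × 26/3 × 16 oz/lb × 28.35 g/oz = 4914 g
mashed banana: (3 tbsp + 2 tsp = 11/3 tbsp) × 26/3 ÷ 16 tbsp/cup × 232 g/cup ≈ 461 g
plain yogurt: (1 tbsp + 2 tsp = 5/3 tbsp) × 26/3 ÷ 16 tbsp/cup × 245 g/cup ≈ 221 g
all-purpose flour: (1 tbsp + 2 tsp = 5/3 tbsp) × 26/3 ÷ 16 tbsp/cup × 125 g/cup ≈ 113 g
dried cranberries: (2 cup + 4 tbsp = 2.25 cup) × 26/3 × 140 g/cup = 2730 g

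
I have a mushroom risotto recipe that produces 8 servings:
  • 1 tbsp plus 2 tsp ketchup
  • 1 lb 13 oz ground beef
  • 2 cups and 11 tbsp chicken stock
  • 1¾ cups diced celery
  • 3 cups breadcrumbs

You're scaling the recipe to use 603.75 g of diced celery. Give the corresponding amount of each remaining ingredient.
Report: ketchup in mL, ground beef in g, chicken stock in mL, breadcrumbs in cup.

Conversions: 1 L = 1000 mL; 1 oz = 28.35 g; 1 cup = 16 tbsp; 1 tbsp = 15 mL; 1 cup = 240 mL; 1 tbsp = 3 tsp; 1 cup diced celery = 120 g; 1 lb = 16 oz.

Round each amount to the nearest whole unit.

ketchup: 72 mL; ground beef: 2364 g; chicken stock: 1854 mL; breadcrumbs: 9 cup

The original recipe has 210 g of diced celery, so the scaling factor is 603.75 ÷ 210 = 23/8 = 2.875.
ketchup: (1 tbsp + 2 tsp = 5/3 tbsp) × 23/8 × 15 mL/tbsp ≈ 72 mL
ground beef: (1 lb + 13 oz = 1.8125 lb) × 23/8 × 16 oz/lb × 28.35 g/oz ≈ 2364 g
chicken stock: (2 cup + 11 tbsp = 2.6875 cup) × 23/8 × 240 mL/cup ≈ 1854 mL
breadcrumbs: 3 cup × 23/8 ≈ 9 cup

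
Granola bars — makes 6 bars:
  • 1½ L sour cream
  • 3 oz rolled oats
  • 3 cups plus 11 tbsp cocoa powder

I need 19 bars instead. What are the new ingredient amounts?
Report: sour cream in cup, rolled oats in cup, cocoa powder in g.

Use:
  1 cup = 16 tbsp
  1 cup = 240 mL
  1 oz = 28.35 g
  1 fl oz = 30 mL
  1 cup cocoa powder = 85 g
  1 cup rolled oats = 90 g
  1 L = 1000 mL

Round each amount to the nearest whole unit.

Scaling factor: 19/6.
sour cream: 1.5 L × 19/6 × 1000 mL/L ÷ 240 mL/cup ≈ 20 cup
rolled oats: 3 oz × 19/6 × 28.35 g/oz ÷ 90 g/cup ≈ 3 cup
cocoa powder: (3 cup + 11 tbsp = 3.6875 cup) × 19/6 × 85 g/cup ≈ 993 g

sour cream: 20 cup; rolled oats: 3 cup; cocoa powder: 993 g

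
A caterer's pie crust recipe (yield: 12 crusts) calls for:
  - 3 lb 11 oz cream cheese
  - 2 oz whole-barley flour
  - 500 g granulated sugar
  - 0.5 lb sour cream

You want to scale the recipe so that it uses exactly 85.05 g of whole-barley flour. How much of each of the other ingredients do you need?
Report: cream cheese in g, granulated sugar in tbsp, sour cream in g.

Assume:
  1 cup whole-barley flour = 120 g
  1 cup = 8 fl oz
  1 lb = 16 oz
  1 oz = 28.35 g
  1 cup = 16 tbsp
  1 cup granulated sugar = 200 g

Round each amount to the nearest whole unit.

The original recipe has 56.7 g of whole-barley flour, so the scaling factor is 85.05 ÷ 56.7 = 3/2 = 1.5.
cream cheese: (3 lb + 11 oz = 3.6875 lb) × 3/2 × 16 oz/lb × 28.35 g/oz ≈ 2509 g
granulated sugar: 500 g × 3/2 ÷ 200 g/cup × 16 tbsp/cup = 60 tbsp
sour cream: 0.5 lb × 3/2 × 16 oz/lb × 28.35 g/oz ≈ 340 g

cream cheese: 2509 g; granulated sugar: 60 tbsp; sour cream: 340 g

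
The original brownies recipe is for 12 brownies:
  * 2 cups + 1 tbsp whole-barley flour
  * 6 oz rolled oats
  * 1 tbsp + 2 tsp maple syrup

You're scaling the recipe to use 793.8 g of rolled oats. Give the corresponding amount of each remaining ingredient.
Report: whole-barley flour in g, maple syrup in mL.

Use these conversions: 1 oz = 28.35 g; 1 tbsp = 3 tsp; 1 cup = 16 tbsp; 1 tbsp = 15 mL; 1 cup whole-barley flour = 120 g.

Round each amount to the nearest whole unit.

whole-barley flour: 1155 g; maple syrup: 117 mL

The original recipe has 170.1 g of rolled oats, so the scaling factor is 793.8 ÷ 170.1 = 14/3.
whole-barley flour: (2 cup + 1 tbsp = 2.0625 cup) × 14/3 × 120 g/cup = 1155 g
maple syrup: (1 tbsp + 2 tsp = 5/3 tbsp) × 14/3 × 15 mL/tbsp ≈ 117 mL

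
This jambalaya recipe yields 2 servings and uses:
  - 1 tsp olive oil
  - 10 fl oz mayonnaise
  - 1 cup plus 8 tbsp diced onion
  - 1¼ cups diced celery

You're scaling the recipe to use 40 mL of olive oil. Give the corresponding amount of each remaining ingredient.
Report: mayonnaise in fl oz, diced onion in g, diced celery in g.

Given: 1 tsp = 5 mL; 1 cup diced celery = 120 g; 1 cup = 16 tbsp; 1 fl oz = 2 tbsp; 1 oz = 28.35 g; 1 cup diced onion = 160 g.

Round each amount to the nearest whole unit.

The original recipe has 5 mL of olive oil, so the scaling factor is 40 ÷ 5 = 8.
mayonnaise: 10 fl oz × 8 = 80 fl oz
diced onion: (1 cup + 8 tbsp = 1.5 cup) × 8 × 160 g/cup = 1920 g
diced celery: 1.25 cup × 8 × 120 g/cup = 1200 g

mayonnaise: 80 fl oz; diced onion: 1920 g; diced celery: 1200 g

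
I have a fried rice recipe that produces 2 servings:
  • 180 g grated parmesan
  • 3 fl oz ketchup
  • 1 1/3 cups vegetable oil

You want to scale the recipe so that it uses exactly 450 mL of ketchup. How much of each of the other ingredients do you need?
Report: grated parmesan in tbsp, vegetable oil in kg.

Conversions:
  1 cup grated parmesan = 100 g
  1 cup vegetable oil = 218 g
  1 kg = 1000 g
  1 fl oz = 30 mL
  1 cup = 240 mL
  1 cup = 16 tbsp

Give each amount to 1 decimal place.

grated parmesan: 144.0 tbsp; vegetable oil: 1.5 kg

The original recipe has 90 mL of ketchup, so the scaling factor is 450 ÷ 90 = 5.
grated parmesan: 180 g × 5 ÷ 100 g/cup × 16 tbsp/cup = 144.0 tbsp
vegetable oil: 4/3 cup × 5 × 218 g/cup ÷ 1000 g/kg ≈ 1.5 kg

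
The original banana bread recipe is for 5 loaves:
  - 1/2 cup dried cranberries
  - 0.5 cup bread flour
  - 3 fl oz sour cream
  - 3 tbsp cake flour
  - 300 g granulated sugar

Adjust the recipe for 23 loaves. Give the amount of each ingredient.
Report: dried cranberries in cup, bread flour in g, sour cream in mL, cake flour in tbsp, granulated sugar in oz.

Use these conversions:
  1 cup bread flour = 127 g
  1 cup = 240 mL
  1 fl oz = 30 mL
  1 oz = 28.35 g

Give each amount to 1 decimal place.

dried cranberries: 2.3 cup; bread flour: 292.1 g; sour cream: 414.0 mL; cake flour: 13.8 tbsp; granulated sugar: 48.7 oz

Scaling factor: 23/5 = 4.6.
dried cranberries: 0.5 cup × 23/5 = 2.3 cup
bread flour: 0.5 cup × 23/5 × 127 g/cup = 292.1 g
sour cream: 3 fl oz × 23/5 × 30 mL/fl oz = 414.0 mL
cake flour: 3 tbsp × 23/5 = 13.8 tbsp
granulated sugar: 300 g × 23/5 ÷ 28.35 g/oz ≈ 48.7 oz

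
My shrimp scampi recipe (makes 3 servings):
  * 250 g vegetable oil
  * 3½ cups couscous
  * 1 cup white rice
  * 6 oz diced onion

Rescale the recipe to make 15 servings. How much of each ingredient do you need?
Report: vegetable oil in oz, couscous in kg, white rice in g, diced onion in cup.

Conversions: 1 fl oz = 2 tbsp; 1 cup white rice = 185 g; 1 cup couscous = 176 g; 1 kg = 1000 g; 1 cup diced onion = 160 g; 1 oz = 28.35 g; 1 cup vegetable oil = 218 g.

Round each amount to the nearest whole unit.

Scaling factor: 15/3 = 5.
vegetable oil: 250 g × 5 ÷ 28.35 g/oz ≈ 44 oz
couscous: 3.5 cup × 5 × 176 g/cup ÷ 1000 g/kg ≈ 3 kg
white rice: 1 cup × 5 × 185 g/cup = 925 g
diced onion: 6 oz × 5 × 28.35 g/oz ÷ 160 g/cup ≈ 5 cup

vegetable oil: 44 oz; couscous: 3 kg; white rice: 925 g; diced onion: 5 cup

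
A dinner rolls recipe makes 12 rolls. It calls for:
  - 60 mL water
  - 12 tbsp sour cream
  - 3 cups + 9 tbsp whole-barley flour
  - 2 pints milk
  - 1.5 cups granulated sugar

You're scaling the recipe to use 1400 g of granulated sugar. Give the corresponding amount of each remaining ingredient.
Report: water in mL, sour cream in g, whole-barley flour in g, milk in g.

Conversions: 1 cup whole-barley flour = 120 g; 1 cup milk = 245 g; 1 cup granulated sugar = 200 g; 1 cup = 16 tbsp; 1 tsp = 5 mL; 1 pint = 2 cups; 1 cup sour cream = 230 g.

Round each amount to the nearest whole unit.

The original recipe has 300 g of granulated sugar, so the scaling factor is 1400 ÷ 300 = 14/3.
water: 60 mL × 14/3 = 280 mL
sour cream: 12 tbsp × 14/3 ÷ 16 tbsp/cup × 230 g/cup = 805 g
whole-barley flour: (3 cup + 9 tbsp = 3.5625 cup) × 14/3 × 120 g/cup = 1995 g
milk: 2 pint × 14/3 × 2 cup/pint × 245 g/cup ≈ 4573 g

water: 280 mL; sour cream: 805 g; whole-barley flour: 1995 g; milk: 4573 g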